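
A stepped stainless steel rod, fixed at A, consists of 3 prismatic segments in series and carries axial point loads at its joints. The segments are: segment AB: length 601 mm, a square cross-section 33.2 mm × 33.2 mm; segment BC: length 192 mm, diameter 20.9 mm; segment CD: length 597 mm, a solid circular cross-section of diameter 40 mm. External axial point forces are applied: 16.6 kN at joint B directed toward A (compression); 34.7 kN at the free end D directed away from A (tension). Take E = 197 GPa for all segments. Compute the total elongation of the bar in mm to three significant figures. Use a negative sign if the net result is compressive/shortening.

Internal axial forces (sectioning from the free end, tension +): N_CD = 34.7 kN, N_BC = 34.7 kN, N_AB = 18.1 kN.
A_AB = 1102 mm².
A_BC = 343.1 mm².
A_CD = 1257 mm².
δ_AB = 18100·601/(1102·197000) = 0.0501 mm
δ_BC = 34700·192/(343.1·197000) = 0.09858 mm
δ_CD = 34700·597/(1257·197000) = 0.08368 mm
δ = Σδ_i = 0.2324 mm.

0.232 mm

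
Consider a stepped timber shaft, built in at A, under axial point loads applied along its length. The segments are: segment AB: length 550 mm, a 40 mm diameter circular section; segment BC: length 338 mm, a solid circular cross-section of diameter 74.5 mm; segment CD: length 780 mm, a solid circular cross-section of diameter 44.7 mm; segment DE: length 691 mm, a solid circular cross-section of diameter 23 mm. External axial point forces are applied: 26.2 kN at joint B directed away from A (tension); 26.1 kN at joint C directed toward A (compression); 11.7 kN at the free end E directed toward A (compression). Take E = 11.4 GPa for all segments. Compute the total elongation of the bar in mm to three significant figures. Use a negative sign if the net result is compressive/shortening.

-2.92 mm

Internal axial forces (sectioning from the free end, tension +): N_DE = -11.7 kN, N_CD = -11.7 kN, N_BC = -37.8 kN, N_AB = -11.6 kN.
A_AB = 1257 mm².
A_BC = 4359 mm².
A_CD = 1569 mm².
A_DE = 415.5 mm².
δ_AB = -11600·550/(1257·11400) = -0.4454 mm
δ_BC = -37800·338/(4359·11400) = -0.2571 mm
δ_CD = -11700·780/(1569·11400) = -0.5101 mm
δ_DE = -11700·691/(415.5·11400) = -1.707 mm
δ = Σδ_i = -2.919 mm.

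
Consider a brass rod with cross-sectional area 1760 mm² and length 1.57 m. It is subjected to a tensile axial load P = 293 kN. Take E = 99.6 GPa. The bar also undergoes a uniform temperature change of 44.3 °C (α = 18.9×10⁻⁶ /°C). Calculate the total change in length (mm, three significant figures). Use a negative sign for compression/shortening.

δ_mech = NL/(AE) = 293000·1570/(1760·99600) = 2.624 mm.
δ_thermal = αLΔT = 18.9e-6·1570·44.3 = 1.315 mm.
δ = δ_mech + δ_thermal = 3.939 mm.

3.94 mm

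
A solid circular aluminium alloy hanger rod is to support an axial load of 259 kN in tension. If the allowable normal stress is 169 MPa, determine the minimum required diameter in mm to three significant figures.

Required area A ≥ P/σ_allow = 259000/169 = 1533 mm².
For a solid circular section, d ≥ √(4A/π) = 44.17 mm.

44.2 mm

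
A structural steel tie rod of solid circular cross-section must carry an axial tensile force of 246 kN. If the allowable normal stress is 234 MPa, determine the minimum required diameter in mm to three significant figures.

Required area A ≥ P/σ_allow = 246000/234 = 1051 mm².
For a solid circular section, d ≥ √(4A/π) = 36.59 mm.

36.6 mm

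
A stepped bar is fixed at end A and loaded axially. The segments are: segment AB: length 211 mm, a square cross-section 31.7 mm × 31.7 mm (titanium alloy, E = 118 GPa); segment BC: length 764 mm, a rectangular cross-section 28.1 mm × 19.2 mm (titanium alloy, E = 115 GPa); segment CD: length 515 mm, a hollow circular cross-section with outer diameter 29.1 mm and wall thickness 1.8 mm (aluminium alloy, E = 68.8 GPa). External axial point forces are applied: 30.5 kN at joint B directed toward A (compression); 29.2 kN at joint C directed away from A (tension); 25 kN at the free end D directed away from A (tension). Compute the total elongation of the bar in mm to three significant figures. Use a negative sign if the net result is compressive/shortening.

Internal axial forces (sectioning from the free end, tension +): N_CD = 25 kN, N_BC = 54.2 kN, N_AB = 23.7 kN.
A_AB = 1005 mm².
A_BC = 539.5 mm².
A_CD = 154.4 mm².
δ_AB = 23700·211/(1005·118000) = 0.04217 mm
δ_BC = 54200·764/(539.5·115000) = 0.6674 mm
δ_CD = 25000·515/(154.4·68800) = 1.212 mm
δ = Σδ_i = 1.922 mm.

1.92 mm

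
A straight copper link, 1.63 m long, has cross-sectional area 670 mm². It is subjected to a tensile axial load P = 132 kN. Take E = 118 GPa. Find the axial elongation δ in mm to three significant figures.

δ_mech = NL/(AE) = 132000·1630/(670·118000) = 2.721 mm.

2.72 mm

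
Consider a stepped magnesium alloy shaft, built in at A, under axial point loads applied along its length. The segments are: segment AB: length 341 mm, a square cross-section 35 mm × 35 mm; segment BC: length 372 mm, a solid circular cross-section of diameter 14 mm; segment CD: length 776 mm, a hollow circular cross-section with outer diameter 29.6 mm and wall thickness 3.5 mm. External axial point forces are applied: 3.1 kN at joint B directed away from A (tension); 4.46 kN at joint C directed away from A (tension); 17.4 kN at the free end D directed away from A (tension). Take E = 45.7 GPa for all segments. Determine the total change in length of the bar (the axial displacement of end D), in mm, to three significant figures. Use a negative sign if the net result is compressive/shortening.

2.34 mm

Internal axial forces (sectioning from the free end, tension +): N_CD = 17.4 kN, N_BC = 21.86 kN, N_AB = 24.96 kN.
A_AB = 1225 mm².
A_BC = 153.9 mm².
A_CD = 287 mm².
δ_AB = 24960·341/(1225·45700) = 0.152 mm
δ_BC = 21860·372/(153.9·45700) = 1.156 mm
δ_CD = 17400·776/(287·45700) = 1.03 mm
δ = Σδ_i = 2.337 mm.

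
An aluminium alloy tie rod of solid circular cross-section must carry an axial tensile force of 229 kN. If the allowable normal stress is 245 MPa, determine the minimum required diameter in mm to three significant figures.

34.5 mm

Required area A ≥ P/σ_allow = 229000/245 = 934.7 mm².
For a solid circular section, d ≥ √(4A/π) = 34.5 mm.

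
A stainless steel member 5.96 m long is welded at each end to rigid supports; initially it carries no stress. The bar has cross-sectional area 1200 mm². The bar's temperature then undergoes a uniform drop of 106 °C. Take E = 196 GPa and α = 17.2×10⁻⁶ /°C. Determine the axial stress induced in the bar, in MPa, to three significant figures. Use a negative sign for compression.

357 MPa

Free thermal expansion αLΔT = 17.2e-6 · 5960 · -106 = -10.87 mm.
The walls impose strain ε = −(-10.87)/5960 = 1.8232e-03; σ = Eε = 196000 · 1.8232e-03 = 357.3 MPa.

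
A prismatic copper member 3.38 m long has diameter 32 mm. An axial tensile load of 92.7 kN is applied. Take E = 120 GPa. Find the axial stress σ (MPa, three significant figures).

115 MPa

A = 804.2 mm².
σ = N/A = 92700/804.2 = 115.3 MPa.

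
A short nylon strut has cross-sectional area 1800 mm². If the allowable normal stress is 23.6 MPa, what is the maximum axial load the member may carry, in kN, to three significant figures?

42.5 kN

P_max = σ_allow · A = 23.6 · 1800 = 42480 N = 42.48 kN.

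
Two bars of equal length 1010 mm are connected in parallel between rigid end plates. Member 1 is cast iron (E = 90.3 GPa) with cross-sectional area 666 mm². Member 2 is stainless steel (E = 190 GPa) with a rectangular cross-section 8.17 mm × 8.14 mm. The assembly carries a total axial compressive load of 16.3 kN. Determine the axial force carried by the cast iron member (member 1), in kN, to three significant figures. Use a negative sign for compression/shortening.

A_2 = 66.5 mm².
Equal strain + equilibrium ⇒ each member carries load in proportion to AE: A₁E₁ = 60140000 N, A₂E₂ = 12640000 N, ΣAE = 72780000 N.
F₁ = P·A₁E₁/ΣAE = -16300·60140000/72780000 = -13470 N.

-13.5 kN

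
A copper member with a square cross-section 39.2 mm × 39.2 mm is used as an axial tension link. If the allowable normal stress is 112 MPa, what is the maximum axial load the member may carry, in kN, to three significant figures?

A = 1537 mm².
P_max = σ_allow · A = 112 · 1537 = 172100 N = 172.1 kN.

172 kN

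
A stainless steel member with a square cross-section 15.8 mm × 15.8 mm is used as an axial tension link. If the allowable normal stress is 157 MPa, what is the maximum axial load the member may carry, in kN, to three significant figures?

A = 249.6 mm².
P_max = σ_allow · A = 157 · 249.6 = 39190 N = 39.19 kN.

39.2 kN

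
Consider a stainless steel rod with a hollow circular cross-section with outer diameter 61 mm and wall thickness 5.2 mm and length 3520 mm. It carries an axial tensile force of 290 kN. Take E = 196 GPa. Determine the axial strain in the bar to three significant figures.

0.00162

A = 911.6 mm².
σ = N/A = 318.1 MPa; ε = σ/E = 318.1/196000 = 1.623e-03.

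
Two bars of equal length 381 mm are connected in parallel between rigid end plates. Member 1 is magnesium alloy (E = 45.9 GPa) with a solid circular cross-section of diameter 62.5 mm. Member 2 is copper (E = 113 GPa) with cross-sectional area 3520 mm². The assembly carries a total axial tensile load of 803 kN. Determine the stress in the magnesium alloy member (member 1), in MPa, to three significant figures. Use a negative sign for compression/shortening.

68.4 MPa

A_1 = 3068 mm².
Equal strain + equilibrium ⇒ each member carries load in proportion to AE: A₁E₁ = 140800000 N, A₂E₂ = 397800000 N, ΣAE = 538600000 N.
σ₁ = P·E₁/ΣAE = 803000·45900/538600000 = 68.44 MPa.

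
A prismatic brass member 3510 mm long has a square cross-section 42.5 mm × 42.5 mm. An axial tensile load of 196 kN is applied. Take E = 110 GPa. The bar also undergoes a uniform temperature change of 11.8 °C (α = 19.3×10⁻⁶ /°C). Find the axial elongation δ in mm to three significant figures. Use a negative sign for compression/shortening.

A = 1806 mm².
δ_mech = NL/(AE) = 196000·3510/(1806·110000) = 3.463 mm.
δ_thermal = αLΔT = 19.3e-6·3510·11.8 = 0.7994 mm.
δ = δ_mech + δ_thermal = 4.262 mm.

4.26 mm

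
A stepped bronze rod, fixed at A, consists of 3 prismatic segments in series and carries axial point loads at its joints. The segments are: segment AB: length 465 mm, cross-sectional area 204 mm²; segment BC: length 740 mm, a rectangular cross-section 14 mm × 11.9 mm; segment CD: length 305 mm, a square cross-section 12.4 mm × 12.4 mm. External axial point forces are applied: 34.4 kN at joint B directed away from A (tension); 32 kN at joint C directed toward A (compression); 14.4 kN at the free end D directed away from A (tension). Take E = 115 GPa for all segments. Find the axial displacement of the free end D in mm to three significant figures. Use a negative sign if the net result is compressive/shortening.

Internal axial forces (sectioning from the free end, tension +): N_CD = 14.4 kN, N_BC = -17.6 kN, N_AB = 16.8 kN.
A_BC = 166.6 mm².
A_CD = 153.8 mm².
δ_AB = 16800·465/(204·115000) = 0.333 mm
δ_BC = -17600·740/(166.6·115000) = -0.6798 mm
δ_CD = 14400·305/(153.8·115000) = 0.2484 mm
δ = Σδ_i = -0.09841 mm.

-0.0984 mm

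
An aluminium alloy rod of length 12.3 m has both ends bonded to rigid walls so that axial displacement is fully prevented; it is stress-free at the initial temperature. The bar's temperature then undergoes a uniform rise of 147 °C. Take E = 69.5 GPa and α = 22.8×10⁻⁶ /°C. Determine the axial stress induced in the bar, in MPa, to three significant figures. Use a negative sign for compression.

-233 MPa

Free thermal expansion αLΔT = 22.8e-6 · 12300 · 147 = 41.22 mm.
The walls impose strain ε = −(41.22)/12300 = -3.3516e-03; σ = Eε = 69500 · -3.3516e-03 = -232.9 MPa.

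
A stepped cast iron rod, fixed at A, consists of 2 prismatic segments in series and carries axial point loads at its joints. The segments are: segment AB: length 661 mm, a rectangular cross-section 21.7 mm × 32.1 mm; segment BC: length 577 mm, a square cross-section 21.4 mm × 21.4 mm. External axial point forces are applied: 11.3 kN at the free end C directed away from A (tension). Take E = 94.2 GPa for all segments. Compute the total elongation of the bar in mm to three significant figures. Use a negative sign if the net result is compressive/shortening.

Internal axial forces (sectioning from the free end, tension +): N_BC = 11.3 kN, N_AB = 11.3 kN.
A_AB = 696.6 mm².
A_BC = 458 mm².
δ_AB = 11300·661/(696.6·94200) = 0.1138 mm
δ_BC = 11300·577/(458·94200) = 0.1511 mm
δ = Σδ_i = 0.265 mm.

0.265 mm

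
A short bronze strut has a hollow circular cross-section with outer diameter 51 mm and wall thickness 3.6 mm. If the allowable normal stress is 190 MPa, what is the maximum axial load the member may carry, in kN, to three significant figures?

102 kN

A = 536.1 mm².
P_max = σ_allow · A = 190 · 536.1 = 101900 N = 101.9 kN.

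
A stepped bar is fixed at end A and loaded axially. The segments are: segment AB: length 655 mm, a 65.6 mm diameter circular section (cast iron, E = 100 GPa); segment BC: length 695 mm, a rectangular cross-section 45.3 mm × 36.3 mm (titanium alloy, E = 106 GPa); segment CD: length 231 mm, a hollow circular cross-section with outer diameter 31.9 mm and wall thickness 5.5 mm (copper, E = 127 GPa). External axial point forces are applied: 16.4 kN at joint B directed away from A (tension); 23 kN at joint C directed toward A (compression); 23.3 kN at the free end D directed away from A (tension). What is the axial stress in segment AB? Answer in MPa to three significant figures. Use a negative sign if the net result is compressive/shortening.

4.94 MPa

Internal axial forces (sectioning from the free end, tension +): N_CD = 23.3 kN, N_BC = 0.3 kN, N_AB = 16.7 kN.
A_AB = 3380 mm².
σ_AB = N_AB/A_AB = 16700/3380 = 4.941 MPa.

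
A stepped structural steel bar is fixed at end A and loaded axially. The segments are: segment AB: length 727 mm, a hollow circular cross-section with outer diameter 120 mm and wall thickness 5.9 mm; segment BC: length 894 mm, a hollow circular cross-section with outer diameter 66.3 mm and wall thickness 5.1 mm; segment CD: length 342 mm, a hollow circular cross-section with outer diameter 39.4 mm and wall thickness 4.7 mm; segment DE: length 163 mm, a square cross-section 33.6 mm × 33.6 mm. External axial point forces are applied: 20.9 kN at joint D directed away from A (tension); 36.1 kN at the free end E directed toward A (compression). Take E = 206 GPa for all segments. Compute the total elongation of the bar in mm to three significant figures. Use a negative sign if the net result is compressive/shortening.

-0.167 mm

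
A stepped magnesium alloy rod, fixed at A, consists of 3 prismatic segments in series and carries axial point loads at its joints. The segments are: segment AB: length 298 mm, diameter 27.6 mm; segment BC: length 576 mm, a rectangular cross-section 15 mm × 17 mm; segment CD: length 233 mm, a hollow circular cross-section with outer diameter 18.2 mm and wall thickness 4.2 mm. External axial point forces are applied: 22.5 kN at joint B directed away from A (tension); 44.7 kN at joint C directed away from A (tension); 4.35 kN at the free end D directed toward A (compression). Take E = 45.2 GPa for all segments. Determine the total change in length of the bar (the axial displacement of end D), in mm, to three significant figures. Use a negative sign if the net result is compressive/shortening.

2.59 mm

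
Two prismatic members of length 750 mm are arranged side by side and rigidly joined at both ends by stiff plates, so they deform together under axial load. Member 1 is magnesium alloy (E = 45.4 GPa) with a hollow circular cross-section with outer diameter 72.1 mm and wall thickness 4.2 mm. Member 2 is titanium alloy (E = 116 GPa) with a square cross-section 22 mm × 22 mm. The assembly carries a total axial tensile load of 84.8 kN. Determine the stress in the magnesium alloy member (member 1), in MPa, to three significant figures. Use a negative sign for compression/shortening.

39.8 MPa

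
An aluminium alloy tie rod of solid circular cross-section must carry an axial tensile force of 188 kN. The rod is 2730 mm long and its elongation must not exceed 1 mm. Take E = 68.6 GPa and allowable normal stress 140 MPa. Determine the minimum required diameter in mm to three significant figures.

97.6 mm

Required area A ≥ P/σ_allow = 188000/140 = 1343 mm².
For a solid circular section, d ≥ √(4A/π) = 41.35 mm.
Elongation limit: A ≥ PL/(Eδ_allow) = 188000·2730/(68600·1) = 7482 mm² ⇒ d ≥ 97.6 mm.
The elongation limit governs.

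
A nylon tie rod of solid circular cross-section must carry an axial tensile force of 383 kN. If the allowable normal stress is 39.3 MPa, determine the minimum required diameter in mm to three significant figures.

111 mm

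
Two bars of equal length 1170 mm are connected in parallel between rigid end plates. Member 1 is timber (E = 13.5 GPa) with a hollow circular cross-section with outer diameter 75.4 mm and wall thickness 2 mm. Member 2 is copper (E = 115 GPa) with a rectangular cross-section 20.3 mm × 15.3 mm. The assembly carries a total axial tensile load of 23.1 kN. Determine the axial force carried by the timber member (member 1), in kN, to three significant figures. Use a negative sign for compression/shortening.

3.43 kN

A_1 = 461.2 mm².
A_2 = 310.6 mm².
Equal strain + equilibrium ⇒ each member carries load in proportion to AE: A₁E₁ = 6226000 N, A₂E₂ = 35720000 N, ΣAE = 41940000 N.
F₁ = P·A₁E₁/ΣAE = 23100·6226000/41940000 = 3429 N.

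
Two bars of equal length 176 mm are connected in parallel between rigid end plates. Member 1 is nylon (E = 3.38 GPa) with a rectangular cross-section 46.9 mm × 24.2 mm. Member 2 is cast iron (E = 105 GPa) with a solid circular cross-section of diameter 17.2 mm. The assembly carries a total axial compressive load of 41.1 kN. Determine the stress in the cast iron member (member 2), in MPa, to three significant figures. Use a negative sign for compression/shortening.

-153 MPa

A_1 = 1135 mm².
A_2 = 232.4 mm².
Equal strain + equilibrium ⇒ each member carries load in proportion to AE: A₁E₁ = 3836000 N, A₂E₂ = 24400000 N, ΣAE = 28230000 N.
σ₂ = P·E₂/ΣAE = -41100·105000/28230000 = -152.9 MPa.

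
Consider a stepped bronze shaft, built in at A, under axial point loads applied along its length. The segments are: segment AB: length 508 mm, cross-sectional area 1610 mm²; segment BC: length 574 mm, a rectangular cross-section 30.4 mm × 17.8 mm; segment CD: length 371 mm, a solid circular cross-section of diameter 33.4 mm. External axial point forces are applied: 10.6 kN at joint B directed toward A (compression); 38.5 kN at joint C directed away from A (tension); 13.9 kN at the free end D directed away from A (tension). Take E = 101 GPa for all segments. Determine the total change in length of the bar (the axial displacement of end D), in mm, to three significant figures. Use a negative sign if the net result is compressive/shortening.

Internal axial forces (sectioning from the free end, tension +): N_CD = 13.9 kN, N_BC = 52.4 kN, N_AB = 41.8 kN.
A_BC = 541.1 mm².
A_CD = 876.2 mm².
δ_AB = 41800·508/(1610·101000) = 0.1306 mm
δ_BC = 52400·574/(541.1·101000) = 0.5503 mm
δ_CD = 13900·371/(876.2·101000) = 0.05828 mm
δ = Σδ_i = 0.7392 mm.

0.739 mm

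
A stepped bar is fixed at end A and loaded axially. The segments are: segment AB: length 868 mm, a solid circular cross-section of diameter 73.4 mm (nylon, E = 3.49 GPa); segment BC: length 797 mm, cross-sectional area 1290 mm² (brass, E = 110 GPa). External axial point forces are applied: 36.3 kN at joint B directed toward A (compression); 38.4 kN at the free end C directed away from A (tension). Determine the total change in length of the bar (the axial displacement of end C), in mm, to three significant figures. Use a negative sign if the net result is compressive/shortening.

Internal axial forces (sectioning from the free end, tension +): N_BC = 38.4 kN, N_AB = 2.1 kN.
A_AB = 4231 mm².
δ_AB = 2100·868/(4231·3490) = 0.1234 mm
δ_BC = 38400·797/(1290·110000) = 0.2157 mm
δ = Σδ_i = 0.3391 mm.

0.339 mm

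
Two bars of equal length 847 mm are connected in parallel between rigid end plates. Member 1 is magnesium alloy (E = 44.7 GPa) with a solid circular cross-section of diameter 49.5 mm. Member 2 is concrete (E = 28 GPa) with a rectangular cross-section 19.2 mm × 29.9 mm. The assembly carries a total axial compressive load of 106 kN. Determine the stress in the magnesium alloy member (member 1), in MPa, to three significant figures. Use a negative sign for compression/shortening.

-46.4 MPa

A_1 = 1924 mm².
A_2 = 574.1 mm².
Equal strain + equilibrium ⇒ each member carries load in proportion to AE: A₁E₁ = 86020000 N, A₂E₂ = 16070000 N, ΣAE = 102100000 N.
σ₁ = P·E₁/ΣAE = -106000·44700/102100000 = -46.41 MPa.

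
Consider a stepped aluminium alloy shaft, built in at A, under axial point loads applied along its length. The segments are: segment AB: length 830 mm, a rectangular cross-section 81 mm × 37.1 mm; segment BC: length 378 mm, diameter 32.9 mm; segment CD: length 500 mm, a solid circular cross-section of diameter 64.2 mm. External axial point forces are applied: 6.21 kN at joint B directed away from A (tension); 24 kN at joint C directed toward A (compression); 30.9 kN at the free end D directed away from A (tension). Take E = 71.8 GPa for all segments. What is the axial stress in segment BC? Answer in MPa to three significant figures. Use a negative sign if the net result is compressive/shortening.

8.12 MPa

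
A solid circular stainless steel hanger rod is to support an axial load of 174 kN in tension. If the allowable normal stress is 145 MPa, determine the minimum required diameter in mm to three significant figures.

39.1 mm

Required area A ≥ P/σ_allow = 174000/145 = 1200 mm².
For a solid circular section, d ≥ √(4A/π) = 39.09 mm.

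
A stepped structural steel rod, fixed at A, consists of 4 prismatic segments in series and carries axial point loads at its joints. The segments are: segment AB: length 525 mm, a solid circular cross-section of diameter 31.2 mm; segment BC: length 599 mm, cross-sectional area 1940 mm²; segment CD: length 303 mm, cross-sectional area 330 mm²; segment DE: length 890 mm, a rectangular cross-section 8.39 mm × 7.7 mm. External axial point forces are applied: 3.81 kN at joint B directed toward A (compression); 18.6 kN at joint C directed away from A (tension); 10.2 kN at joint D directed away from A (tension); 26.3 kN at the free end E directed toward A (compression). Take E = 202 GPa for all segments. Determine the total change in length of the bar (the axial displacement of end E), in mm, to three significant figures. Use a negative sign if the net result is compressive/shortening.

-1.87 mm

Internal axial forces (sectioning from the free end, tension +): N_DE = -26.3 kN, N_CD = -16.1 kN, N_BC = 2.5 kN, N_AB = -1.31 kN.
A_AB = 764.5 mm².
A_DE = 64.6 mm².
δ_AB = -1310·525/(764.5·202000) = -0.004453 mm
δ_BC = 2500·599/(1940·202000) = 0.003821 mm
δ_CD = -16100·303/(330·202000) = -0.07318 mm
δ_DE = -26300·890/(64.6·202000) = -1.794 mm
δ = Σδ_i = -1.867 mm.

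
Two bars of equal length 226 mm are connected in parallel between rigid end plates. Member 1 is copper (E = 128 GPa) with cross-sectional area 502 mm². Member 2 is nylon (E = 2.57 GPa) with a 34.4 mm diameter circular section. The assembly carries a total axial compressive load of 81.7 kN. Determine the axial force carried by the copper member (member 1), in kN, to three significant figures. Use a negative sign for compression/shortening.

-78.8 kN

A_2 = 929.4 mm².
Equal strain + equilibrium ⇒ each member carries load in proportion to AE: A₁E₁ = 64260000 N, A₂E₂ = 2389000 N, ΣAE = 66640000 N.
F₁ = P·A₁E₁/ΣAE = -81700·64260000/66640000 = -78770 N.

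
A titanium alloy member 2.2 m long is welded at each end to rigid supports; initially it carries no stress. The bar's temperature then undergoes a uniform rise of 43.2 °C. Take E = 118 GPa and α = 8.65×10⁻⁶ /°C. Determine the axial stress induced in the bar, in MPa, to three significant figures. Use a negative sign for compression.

-44.1 MPa

Free thermal expansion αLΔT = 8.65e-6 · 2200 · 43.2 = 0.8221 mm.
The walls impose strain ε = −(0.8221)/2200 = -3.7368e-04; σ = Eε = 118000 · -3.7368e-04 = -44.09 MPa.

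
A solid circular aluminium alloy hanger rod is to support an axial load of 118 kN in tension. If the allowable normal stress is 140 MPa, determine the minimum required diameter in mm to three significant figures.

32.8 mm

Required area A ≥ P/σ_allow = 118000/140 = 842.9 mm².
For a solid circular section, d ≥ √(4A/π) = 32.76 mm.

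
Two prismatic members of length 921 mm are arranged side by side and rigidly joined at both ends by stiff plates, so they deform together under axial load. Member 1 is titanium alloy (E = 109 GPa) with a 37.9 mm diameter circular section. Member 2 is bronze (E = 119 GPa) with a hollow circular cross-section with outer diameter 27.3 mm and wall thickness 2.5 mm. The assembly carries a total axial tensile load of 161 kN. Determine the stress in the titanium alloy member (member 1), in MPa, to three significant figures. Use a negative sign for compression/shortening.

120 MPa

A_1 = 1128 mm².
A_2 = 194.8 mm².
Equal strain + equilibrium ⇒ each member carries load in proportion to AE: A₁E₁ = 123000000 N, A₂E₂ = 23180000 N, ΣAE = 146100000 N.
σ₁ = P·E₁/ΣAE = 161000·109000/146100000 = 120.1 MPa.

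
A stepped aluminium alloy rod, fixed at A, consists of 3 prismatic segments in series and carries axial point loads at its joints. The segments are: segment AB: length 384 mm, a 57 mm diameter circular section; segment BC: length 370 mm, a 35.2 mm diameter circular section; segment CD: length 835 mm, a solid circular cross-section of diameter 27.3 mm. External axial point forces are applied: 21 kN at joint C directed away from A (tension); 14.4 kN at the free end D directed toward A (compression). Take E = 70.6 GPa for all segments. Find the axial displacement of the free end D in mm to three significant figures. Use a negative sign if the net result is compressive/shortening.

Internal axial forces (sectioning from the free end, tension +): N_CD = -14.4 kN, N_BC = 6.6 kN, N_AB = 6.6 kN.
A_AB = 2552 mm².
A_BC = 973.1 mm².
A_CD = 585.3 mm².
δ_AB = 6600·384/(2552·70600) = 0.01407 mm
δ_BC = 6600·370/(973.1·70600) = 0.03554 mm
δ_CD = -14400·835/(585.3·70600) = -0.291 mm
δ = Σδ_i = -0.2413 mm.

-0.241 mm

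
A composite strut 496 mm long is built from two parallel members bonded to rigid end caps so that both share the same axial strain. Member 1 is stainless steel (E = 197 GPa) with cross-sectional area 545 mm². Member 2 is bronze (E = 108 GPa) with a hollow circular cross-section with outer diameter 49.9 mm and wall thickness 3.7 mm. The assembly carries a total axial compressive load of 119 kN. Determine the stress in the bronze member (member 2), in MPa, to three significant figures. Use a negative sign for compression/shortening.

A_2 = 537 mm².
Equal strain + equilibrium ⇒ each member carries load in proportion to AE: A₁E₁ = 107400000 N, A₂E₂ = 58000000 N, ΣAE = 165400000 N.
σ₂ = P·E₂/ΣAE = -119000·108000/165400000 = -77.72 MPa.

-77.7 MPa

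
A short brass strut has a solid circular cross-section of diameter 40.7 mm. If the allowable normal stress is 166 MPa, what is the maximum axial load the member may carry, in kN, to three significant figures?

A = 1301 mm².
P_max = σ_allow · A = 166 · 1301 = 216000 N = 216 kN.

216 kN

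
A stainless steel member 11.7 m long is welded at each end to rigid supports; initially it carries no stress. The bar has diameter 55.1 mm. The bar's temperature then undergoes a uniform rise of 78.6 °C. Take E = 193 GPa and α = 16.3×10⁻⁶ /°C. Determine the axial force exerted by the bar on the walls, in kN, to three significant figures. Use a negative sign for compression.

-590 kN

Free thermal expansion αLΔT = 16.3e-6 · 11700 · 78.6 = 14.99 mm.
The walls impose strain ε = −(14.99)/11700 = -1.2812e-03; σ = Eε = 193000 · -1.2812e-03 = -247.3 MPa.
Wall reaction R = σ·A = -247.3·2384 = -589600 N = -589.6 kN.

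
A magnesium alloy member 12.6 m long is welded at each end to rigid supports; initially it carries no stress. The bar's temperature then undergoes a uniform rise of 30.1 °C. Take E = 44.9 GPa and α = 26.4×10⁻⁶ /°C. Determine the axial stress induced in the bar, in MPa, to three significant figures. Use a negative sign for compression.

Free thermal expansion αLΔT = 26.4e-6 · 12600 · 30.1 = 10.01 mm.
The walls impose strain ε = −(10.01)/12600 = -7.9464e-04; σ = Eε = 44900 · -7.9464e-04 = -35.68 MPa.

-35.7 MPa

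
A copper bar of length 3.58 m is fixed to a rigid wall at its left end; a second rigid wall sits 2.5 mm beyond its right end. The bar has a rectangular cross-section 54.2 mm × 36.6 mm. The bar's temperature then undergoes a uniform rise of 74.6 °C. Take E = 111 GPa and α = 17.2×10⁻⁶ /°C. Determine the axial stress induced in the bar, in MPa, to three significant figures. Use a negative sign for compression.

-64.9 MPa

Free thermal expansion αLΔT = 17.2e-6 · 3580 · 74.6 = 4.594 mm.
The walls engage after the gap closes; constrained expansion = 4.594 − 2.5 = 2.094 mm.
The walls impose strain ε = −(2.094)/3580 = -5.8480e-04; σ = Eε = 111000 · -5.8480e-04 = -64.91 MPa.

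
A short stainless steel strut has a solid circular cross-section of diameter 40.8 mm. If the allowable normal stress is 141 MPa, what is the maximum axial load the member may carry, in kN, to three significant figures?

184 kN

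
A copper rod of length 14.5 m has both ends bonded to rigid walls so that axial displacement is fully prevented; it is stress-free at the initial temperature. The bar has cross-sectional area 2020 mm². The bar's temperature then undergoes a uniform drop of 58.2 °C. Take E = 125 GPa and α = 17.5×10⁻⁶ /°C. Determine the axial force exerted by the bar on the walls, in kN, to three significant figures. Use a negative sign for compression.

Free thermal expansion αLΔT = 17.5e-6 · 14500 · -58.2 = -14.77 mm.
The walls impose strain ε = −(-14.77)/14500 = 1.0185e-03; σ = Eε = 125000 · 1.0185e-03 = 127.3 MPa.
Wall reaction R = σ·A = 127.3·2020 = 257200 N = 257.2 kN.

257 kN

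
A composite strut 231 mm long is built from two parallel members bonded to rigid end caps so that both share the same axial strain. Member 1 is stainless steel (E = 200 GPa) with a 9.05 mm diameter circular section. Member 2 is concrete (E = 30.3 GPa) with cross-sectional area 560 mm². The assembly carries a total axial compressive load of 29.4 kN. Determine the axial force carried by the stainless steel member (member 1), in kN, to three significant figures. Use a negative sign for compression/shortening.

-12.7 kN

A_1 = 64.33 mm².
Equal strain + equilibrium ⇒ each member carries load in proportion to AE: A₁E₁ = 12870000 N, A₂E₂ = 16970000 N, ΣAE = 29830000 N.
F₁ = P·A₁E₁/ΣAE = -29400·12870000/29830000 = -12680 N.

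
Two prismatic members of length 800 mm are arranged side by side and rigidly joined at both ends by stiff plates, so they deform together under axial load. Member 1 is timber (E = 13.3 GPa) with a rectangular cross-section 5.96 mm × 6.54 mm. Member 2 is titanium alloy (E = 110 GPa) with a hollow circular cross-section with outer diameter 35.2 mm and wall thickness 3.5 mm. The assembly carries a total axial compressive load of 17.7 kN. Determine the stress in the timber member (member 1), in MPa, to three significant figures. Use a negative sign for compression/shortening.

A_1 = 38.98 mm².
A_2 = 348.6 mm².
Equal strain + equilibrium ⇒ each member carries load in proportion to AE: A₁E₁ = 518400 N, A₂E₂ = 38340000 N, ΣAE = 38860000 N.
σ₁ = P·E₁/ΣAE = -17700·13300/38860000 = -6.058 MPa.

-6.06 MPa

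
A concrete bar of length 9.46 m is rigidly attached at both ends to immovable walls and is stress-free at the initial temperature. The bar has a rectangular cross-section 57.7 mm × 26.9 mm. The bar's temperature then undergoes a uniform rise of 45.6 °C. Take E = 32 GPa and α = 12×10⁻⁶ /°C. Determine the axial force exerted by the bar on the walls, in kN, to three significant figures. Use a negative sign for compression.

-27.2 kN

Free thermal expansion αLΔT = 12e-6 · 9460 · 45.6 = 5.177 mm.
The walls impose strain ε = −(5.177)/9460 = -5.4720e-04; σ = Eε = 32000 · -5.4720e-04 = -17.51 MPa.
Wall reaction R = σ·A = -17.51·1552 = -27180 N = -27.18 kN.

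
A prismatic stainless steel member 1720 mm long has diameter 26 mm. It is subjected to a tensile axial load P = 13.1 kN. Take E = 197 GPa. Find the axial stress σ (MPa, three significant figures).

24.7 MPa

A = 530.9 mm².
σ = N/A = 13100/530.9 = 24.67 MPa.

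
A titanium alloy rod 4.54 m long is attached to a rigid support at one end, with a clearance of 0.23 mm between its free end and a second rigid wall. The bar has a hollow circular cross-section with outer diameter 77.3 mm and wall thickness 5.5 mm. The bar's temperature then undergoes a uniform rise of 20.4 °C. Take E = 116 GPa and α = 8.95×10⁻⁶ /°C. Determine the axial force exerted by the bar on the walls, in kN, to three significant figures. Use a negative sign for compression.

-19.0 kN

Free thermal expansion αLΔT = 8.95e-6 · 4540 · 20.4 = 0.8289 mm.
The walls engage after the gap closes; constrained expansion = 0.8289 − 0.23 = 0.5989 mm.
The walls impose strain ε = −(0.5989)/4540 = -1.3192e-04; σ = Eε = 116000 · -1.3192e-04 = -15.3 MPa.
Wall reaction R = σ·A = -15.3·1241 = -18980 N = -18.98 kN.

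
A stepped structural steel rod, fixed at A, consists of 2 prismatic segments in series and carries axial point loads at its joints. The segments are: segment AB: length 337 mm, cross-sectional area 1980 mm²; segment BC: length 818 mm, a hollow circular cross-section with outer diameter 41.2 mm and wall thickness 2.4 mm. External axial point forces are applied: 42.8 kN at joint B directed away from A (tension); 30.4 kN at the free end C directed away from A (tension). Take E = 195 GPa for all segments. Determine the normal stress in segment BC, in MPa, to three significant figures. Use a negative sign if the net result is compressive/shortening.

104 MPa

Internal axial forces (sectioning from the free end, tension +): N_BC = 30.4 kN, N_AB = 73.2 kN.
A_BC = 292.5 mm².
σ_BC = N_BC/A_BC = 30400/292.5 = 103.9 MPa.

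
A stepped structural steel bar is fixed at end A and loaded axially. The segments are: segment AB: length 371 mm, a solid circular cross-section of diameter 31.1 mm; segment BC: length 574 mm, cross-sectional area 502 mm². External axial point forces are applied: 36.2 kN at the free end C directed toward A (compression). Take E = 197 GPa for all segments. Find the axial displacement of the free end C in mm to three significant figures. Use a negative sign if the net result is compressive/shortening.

-0.300 mm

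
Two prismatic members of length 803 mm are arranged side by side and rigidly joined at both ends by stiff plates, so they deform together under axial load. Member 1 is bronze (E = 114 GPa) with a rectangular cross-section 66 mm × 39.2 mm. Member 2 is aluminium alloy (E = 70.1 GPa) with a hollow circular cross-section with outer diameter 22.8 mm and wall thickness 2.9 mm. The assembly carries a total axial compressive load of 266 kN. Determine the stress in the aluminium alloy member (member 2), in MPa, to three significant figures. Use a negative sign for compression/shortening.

-60.6 MPa

A_1 = 2587 mm².
A_2 = 181.3 mm².
Equal strain + equilibrium ⇒ each member carries load in proportion to AE: A₁E₁ = 294900000 N, A₂E₂ = 12710000 N, ΣAE = 307700000 N.
σ₂ = P·E₂/ΣAE = -266000·70100/307700000 = -60.61 MPa.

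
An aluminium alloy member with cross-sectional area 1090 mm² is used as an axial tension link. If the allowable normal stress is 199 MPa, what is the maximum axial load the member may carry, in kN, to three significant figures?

217 kN

P_max = σ_allow · A = 199 · 1090 = 216900 N = 216.9 kN.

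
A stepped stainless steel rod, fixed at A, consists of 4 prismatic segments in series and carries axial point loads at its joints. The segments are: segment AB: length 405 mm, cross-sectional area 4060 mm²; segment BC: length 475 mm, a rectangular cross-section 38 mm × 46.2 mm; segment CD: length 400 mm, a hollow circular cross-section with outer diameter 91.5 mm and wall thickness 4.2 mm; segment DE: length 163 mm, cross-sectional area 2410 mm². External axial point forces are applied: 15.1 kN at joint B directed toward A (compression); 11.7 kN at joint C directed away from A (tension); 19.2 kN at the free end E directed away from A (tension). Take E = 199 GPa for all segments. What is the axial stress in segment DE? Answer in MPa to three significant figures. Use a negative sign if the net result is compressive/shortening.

7.97 MPa

Internal axial forces (sectioning from the free end, tension +): N_DE = 19.2 kN, N_CD = 19.2 kN, N_BC = 30.9 kN, N_AB = 15.8 kN.
σ_DE = N_DE/A_DE = 19200/2410 = 7.967 MPa.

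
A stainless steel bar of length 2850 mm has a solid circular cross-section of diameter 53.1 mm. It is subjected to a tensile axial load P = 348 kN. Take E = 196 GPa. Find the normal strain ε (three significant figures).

8.02e-04

A = 2215 mm².
σ = N/A = 157.1 MPa; ε = σ/E = 157.1/196000 = 8.018e-04.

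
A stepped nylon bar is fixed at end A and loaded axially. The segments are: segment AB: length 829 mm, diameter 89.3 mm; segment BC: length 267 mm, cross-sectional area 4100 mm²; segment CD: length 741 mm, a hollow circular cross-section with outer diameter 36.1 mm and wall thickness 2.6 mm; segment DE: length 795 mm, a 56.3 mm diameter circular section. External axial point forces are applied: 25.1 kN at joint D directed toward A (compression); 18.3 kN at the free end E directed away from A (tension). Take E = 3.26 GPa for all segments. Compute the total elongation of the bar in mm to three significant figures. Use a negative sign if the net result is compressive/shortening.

-4.27 mm

Internal axial forces (sectioning from the free end, tension +): N_DE = 18.3 kN, N_CD = -6.8 kN, N_BC = -6.8 kN, N_AB = -6.8 kN.
A_AB = 6263 mm².
A_CD = 273.6 mm².
A_DE = 2489 mm².
δ_AB = -6800·829/(6263·3260) = -0.2761 mm
δ_BC = -6800·267/(4100·3260) = -0.1358 mm
δ_CD = -6800·741/(273.6·3260) = -5.649 mm
δ_DE = 18300·795/(2489·3260) = 1.793 mm
δ = Σδ_i = -4.268 mm.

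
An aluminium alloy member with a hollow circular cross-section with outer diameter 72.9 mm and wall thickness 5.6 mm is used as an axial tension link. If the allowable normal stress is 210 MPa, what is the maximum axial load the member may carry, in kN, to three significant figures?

249 kN

A = 1184 mm².
P_max = σ_allow · A = 210 · 1184 = 248600 N = 248.6 kN.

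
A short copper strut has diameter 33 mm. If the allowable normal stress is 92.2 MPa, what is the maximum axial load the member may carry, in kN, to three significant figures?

A = 855.3 mm².
P_max = σ_allow · A = 92.2 · 855.3 = 78860 N = 78.86 kN.

78.9 kN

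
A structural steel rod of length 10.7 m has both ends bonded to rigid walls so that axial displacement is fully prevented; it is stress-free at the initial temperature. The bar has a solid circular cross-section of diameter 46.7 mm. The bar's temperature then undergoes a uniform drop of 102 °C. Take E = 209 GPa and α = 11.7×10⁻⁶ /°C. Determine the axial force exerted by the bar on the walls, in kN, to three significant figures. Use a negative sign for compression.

427 kN

Free thermal expansion αLΔT = 11.7e-6 · 10700 · -102 = -12.77 mm.
The walls impose strain ε = −(-12.77)/10700 = 1.1934e-03; σ = Eε = 209000 · 1.1934e-03 = 249.4 MPa.
Wall reaction R = σ·A = 249.4·1713 = 427200 N = 427.2 kN.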